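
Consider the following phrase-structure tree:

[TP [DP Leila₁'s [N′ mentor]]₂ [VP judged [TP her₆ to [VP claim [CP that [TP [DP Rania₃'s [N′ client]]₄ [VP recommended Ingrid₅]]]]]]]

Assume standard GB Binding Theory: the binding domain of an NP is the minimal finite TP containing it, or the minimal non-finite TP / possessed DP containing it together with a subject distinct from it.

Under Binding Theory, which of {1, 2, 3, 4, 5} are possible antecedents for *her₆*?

{1}

*her* is a pronoun, so Principle B applies: it must be free in its binding domain.
Binding domain of *her₆*: the matrix TP, whose subject is [Leila₁'s mentor]₂.
*Leila₁* and the pronoun do not c-command one another → neither Principle B nor Principle C is at stake; coindexation permitted.
*[Leila₁'s mentor]₂* c-commands the pronoun within its binding domain → coindexation would violate Principle B.
*Rania₃*: the pronoun c-commands this R-expression → coindexation would violate Principle C on *Rania₃*.
*[Rania₃'s client]₄*: the pronoun c-commands this R-expression → coindexation would violate Principle C on *[Rania₃'s client]₄*.
*Ingrid₅*: the pronoun c-commands this R-expression → coindexation would violate Principle C on *Ingrid₅*.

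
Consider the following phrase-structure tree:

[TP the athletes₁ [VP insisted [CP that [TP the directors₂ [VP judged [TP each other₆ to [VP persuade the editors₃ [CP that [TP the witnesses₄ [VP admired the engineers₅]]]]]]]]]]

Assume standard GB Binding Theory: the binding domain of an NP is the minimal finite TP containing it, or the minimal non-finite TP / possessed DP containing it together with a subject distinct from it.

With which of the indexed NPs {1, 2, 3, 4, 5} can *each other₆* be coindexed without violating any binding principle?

{2}

*each other* is an anaphor, so Principle A applies: it must be bound in its binding domain.
Binding domain of *each other₆*: the embedded TP, whose subject is the directors₂.
*the athletes₁* c-commands the anaphor but is outside its binding domain → cannot satisfy Principle A.
*the directors₂* c-commands the anaphor within its binding domain → licit binder.
*the editors₃* does not c-command the anaphor → cannot bind it.
*the witnesses₄* does not c-command the anaphor → cannot bind it.
*the engineers₅* does not c-command the anaphor → cannot bind it.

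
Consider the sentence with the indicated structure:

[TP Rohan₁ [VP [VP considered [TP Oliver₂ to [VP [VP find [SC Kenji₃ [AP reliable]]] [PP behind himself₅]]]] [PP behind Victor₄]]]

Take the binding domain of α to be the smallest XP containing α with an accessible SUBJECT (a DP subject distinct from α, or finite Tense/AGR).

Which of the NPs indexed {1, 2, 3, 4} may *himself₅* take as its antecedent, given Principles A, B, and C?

*himself* is an anaphor, so Principle A applies: it must be bound in its binding domain.
Binding domain of *himself₅*: the embedded TP, whose subject is Oliver₂.
*Rohan₁* c-commands the anaphor but is outside its binding domain → cannot satisfy Principle A.
*Oliver₂* c-commands the anaphor within its binding domain → licit binder.
*Kenji₃* does not c-command the anaphor → cannot bind it.
*Victor₄* does not c-command the anaphor → cannot bind it.

{2}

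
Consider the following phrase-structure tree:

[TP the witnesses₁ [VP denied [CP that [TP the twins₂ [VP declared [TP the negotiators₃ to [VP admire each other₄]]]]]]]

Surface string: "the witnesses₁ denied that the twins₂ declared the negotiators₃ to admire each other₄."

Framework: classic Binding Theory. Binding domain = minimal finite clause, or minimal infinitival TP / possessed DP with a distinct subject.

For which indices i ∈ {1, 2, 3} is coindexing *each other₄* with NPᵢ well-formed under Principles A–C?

*each other* is an anaphor, so Principle A applies: it must be bound in its binding domain.
Binding domain of *each other₄*: the embedded TP, whose subject is the negotiators₃.
*the witnesses₁* c-commands the anaphor but is outside its binding domain → cannot satisfy Principle A.
*the twins₂* c-commands the anaphor but is outside its binding domain → cannot satisfy Principle A.
*the negotiators₃* c-commands the anaphor within its binding domain → licit binder.

{3}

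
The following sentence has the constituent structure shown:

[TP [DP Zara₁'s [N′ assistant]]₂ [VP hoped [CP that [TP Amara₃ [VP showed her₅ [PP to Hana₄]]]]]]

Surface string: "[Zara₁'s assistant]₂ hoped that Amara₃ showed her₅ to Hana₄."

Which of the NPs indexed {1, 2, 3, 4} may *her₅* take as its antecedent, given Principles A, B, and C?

{1, 2}

*her* is a pronoun, so Principle B applies: it must be free in its binding domain.
Binding domain of *her₅*: the embedded TP, whose subject is Amara₃.
*Zara₁* and the pronoun do not c-command one another → neither Principle B nor Principle C is at stake; coindexation permitted.
*[Zara₁'s assistant]₂* c-commands the pronoun but from outside its binding domain, and is not c-commanded by it → coindexation permitted.
*Amara₃* c-commands the pronoun within its binding domain → coindexation would violate Principle B.
*Hana₄*: the pronoun c-commands this R-expression → coindexation would violate Principle C on *Hana₄*.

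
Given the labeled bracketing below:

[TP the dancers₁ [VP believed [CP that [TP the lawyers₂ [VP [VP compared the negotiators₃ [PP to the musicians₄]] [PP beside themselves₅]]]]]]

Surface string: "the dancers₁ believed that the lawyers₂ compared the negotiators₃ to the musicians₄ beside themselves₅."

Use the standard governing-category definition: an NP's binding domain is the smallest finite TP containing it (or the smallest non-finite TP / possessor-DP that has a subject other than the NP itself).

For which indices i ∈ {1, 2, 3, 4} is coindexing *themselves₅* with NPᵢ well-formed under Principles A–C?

*themselves* is an anaphor, so Principle A applies: it must be bound in its binding domain.
Binding domain of *themselves₅*: the embedded TP, whose subject is the lawyers₂.
*the dancers₁* c-commands the anaphor but is outside its binding domain → cannot satisfy Principle A.
*the lawyers₂* c-commands the anaphor within its binding domain → licit binder.
*the negotiators₃* does not c-command the anaphor → cannot bind it.
*the musicians₄* does not c-command the anaphor → cannot bind it.

{2}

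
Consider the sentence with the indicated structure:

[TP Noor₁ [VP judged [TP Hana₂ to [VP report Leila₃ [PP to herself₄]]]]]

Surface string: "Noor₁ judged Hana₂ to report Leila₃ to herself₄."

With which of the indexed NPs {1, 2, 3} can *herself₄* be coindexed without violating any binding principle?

*herself* is an anaphor, so Principle A applies: it must be bound in its binding domain.
Binding domain of *herself₄*: the embedded TP, whose subject is Hana₂.
*Noor₁* c-commands the anaphor but is outside its binding domain → cannot satisfy Principle A.
*Hana₂* c-commands the anaphor within its binding domain → licit binder.
*Leila₃* c-commands the anaphor within its binding domain → licit binder.

{2, 3}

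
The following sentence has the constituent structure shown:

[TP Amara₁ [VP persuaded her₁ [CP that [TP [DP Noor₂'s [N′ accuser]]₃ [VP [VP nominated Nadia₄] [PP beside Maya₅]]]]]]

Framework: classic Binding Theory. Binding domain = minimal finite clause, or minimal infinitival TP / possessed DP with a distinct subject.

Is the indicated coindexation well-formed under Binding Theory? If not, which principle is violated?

Principle B

The two coindexed NPs are *Amara₁* and *her₁*.
*her₁* is a pronoun. Its binding domain is the matrix TP, whose subject is Amara₁.
*Amara₁* c-commands it within that domain and carries the same index.
The pronoun is locally bound → Principle B violation.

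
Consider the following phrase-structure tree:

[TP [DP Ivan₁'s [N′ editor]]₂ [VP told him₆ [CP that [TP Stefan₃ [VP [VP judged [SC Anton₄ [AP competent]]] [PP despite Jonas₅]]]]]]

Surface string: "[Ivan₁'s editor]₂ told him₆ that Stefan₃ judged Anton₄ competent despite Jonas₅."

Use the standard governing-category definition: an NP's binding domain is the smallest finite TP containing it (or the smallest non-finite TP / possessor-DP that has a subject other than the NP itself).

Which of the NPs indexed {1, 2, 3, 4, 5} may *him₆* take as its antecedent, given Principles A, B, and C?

{1}

*him* is a pronoun, so Principle B applies: it must be free in its binding domain.
Binding domain of *him₆*: the matrix TP, whose subject is [Ivan₁'s editor]₂.
*Ivan₁* and the pronoun do not c-command one another → neither Principle B nor Principle C is at stake; coindexation permitted.
*[Ivan₁'s editor]₂* c-commands the pronoun within its binding domain → coindexation would violate Principle B.
*Stefan₃*: the pronoun c-commands this R-expression → coindexation would violate Principle C on *Stefan₃*.
*Anton₄*: the pronoun c-commands this R-expression → coindexation would violate Principle C on *Anton₄*.
*Jonas₅*: the pronoun c-commands this R-expression → coindexation would violate Principle C on *Jonas₅*.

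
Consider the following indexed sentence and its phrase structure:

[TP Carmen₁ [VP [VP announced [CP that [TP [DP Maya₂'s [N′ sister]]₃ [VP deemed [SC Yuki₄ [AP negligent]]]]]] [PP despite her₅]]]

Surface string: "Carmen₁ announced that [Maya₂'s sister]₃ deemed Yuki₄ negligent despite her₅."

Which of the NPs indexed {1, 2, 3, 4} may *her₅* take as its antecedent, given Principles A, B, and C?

{2, 3, 4}

*her* is a pronoun, so Principle B applies: it must be free in its binding domain.
Binding domain of *her₅*: the matrix TP, whose subject is Carmen₁.
*Carmen₁* c-commands the pronoun within its binding domain → coindexation would violate Principle B.
*Maya₂* and the pronoun do not c-command one another → neither Principle B nor Principle C is at stake; coindexation permitted.
*[Maya₂'s sister]₃* and the pronoun do not c-command one another → neither Principle B nor Principle C is at stake; coindexation permitted.
*Yuki₄* and the pronoun do not c-command one another → neither Principle B nor Principle C is at stake; coindexation permitted.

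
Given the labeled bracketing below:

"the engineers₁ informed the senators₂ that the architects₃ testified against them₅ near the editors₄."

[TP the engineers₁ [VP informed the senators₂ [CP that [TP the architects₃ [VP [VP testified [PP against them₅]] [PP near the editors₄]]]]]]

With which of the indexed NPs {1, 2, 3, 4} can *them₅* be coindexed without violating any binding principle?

{1, 2, 4}

*them* is a pronoun, so Principle B applies: it must be free in its binding domain.
Binding domain of *them₅*: the embedded TP, whose subject is the architects₃.
*the engineers₁* c-commands the pronoun but from outside its binding domain, and is not c-commanded by it → coindexation permitted.
*the senators₂* c-commands the pronoun but from outside its binding domain, and is not c-commanded by it → coindexation permitted.
*the architects₃* c-commands the pronoun within its binding domain → coindexation would violate Principle B.
*the editors₄* and the pronoun do not c-command one another → neither Principle B nor Principle C is at stake; coindexation permitted.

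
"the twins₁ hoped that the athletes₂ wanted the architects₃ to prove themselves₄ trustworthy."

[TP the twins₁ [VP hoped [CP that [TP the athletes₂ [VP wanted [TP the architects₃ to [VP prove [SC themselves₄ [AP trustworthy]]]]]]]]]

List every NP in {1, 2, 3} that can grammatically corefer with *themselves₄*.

{3}

*themselves* is an anaphor, so Principle A applies: it must be bound in its binding domain.
Binding domain of *themselves₄*: the embedded TP, whose subject is the architects₃.
*the twins₁* c-commands the anaphor but is outside its binding domain → cannot satisfy Principle A.
*the athletes₂* c-commands the anaphor but is outside its binding domain → cannot satisfy Principle A.
*the architects₃* c-commands the anaphor within its binding domain → licit binder.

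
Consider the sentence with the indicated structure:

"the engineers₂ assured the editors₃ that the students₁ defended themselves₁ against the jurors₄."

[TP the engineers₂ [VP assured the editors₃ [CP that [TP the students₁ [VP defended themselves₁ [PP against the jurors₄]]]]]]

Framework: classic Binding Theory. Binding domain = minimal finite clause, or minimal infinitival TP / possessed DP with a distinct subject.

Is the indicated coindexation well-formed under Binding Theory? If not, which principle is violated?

The two coindexed NPs are *the students₁* and *themselves₁*.
*themselves₁* is an anaphor; its binding domain is the embedded TP, whose subject is the students₁. *the students₁* c-commands it within that domain and shares its index, so Principle A is satisfied.
*the students₁* is an R-expression; *themselves₁* does not c-command it, and no other NP shares its index, so Principle C is satisfied.
All principles are respected.

grammatical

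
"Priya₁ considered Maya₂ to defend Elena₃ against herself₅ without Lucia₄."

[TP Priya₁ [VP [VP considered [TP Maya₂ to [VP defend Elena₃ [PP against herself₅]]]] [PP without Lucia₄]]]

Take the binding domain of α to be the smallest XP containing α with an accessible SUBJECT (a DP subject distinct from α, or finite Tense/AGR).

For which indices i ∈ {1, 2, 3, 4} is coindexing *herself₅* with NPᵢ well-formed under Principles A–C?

{2, 3}

*herself* is an anaphor, so Principle A applies: it must be bound in its binding domain.
Binding domain of *herself₅*: the embedded TP, whose subject is Maya₂.
*Priya₁* c-commands the anaphor but is outside its binding domain → cannot satisfy Principle A.
*Maya₂* c-commands the anaphor within its binding domain → licit binder.
*Elena₃* c-commands the anaphor within its binding domain → licit binder.
*Lucia₄* does not c-command the anaphor → cannot bind it.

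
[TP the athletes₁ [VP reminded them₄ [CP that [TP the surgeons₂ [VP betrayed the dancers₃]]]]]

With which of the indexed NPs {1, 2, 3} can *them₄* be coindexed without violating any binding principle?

none

*them* is a pronoun, so Principle B applies: it must be free in its binding domain.
Binding domain of *them₄*: the matrix TP, whose subject is the athletes₁.
*the athletes₁* c-commands the pronoun within its binding domain → coindexation would violate Principle B.
*the surgeons₂*: the pronoun c-commands this R-expression → coindexation would violate Principle C on *the surgeons₂*.
*the dancers₃*: the pronoun c-commands this R-expression → coindexation would violate Principle C on *the dancers₃*.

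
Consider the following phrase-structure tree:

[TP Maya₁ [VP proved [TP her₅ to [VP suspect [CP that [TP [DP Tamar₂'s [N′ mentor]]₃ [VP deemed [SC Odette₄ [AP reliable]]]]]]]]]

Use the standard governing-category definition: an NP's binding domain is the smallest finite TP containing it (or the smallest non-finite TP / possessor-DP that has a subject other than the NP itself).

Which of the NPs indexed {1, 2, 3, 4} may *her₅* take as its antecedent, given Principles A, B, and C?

*her* is a pronoun, so Principle B applies: it must be free in its binding domain.
Binding domain of *her₅*: the matrix TP, whose subject is Maya₁.
*Maya₁* c-commands the pronoun within its binding domain → coindexation would violate Principle B.
*Tamar₂*: the pronoun c-commands this R-expression → coindexation would violate Principle C on *Tamar₂*.
*[Tamar₂'s mentor]₃*: the pronoun c-commands this R-expression → coindexation would violate Principle C on *[Tamar₂'s mentor]₃*.
*Odette₄*: the pronoun c-commands this R-expression → coindexation would violate Principle C on *Odette₄*.

none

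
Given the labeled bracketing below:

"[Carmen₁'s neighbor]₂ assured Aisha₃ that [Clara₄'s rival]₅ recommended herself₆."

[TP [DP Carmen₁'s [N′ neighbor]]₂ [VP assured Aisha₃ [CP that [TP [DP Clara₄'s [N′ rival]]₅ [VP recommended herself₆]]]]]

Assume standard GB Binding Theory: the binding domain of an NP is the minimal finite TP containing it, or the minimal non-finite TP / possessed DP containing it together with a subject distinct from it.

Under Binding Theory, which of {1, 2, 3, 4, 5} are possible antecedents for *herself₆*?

{5}

*herself* is an anaphor, so Principle A applies: it must be bound in its binding domain.
Binding domain of *herself₆*: the embedded TP, whose subject is [Clara₄'s rival]₅.
*Carmen₁* does not c-command the anaphor → cannot bind it.
*[Carmen₁'s neighbor]₂* c-commands the anaphor but is outside its binding domain → cannot satisfy Principle A.
*Aisha₃* c-commands the anaphor but is outside its binding domain → cannot satisfy Principle A.
*Clara₄* does not c-command the anaphor → cannot bind it.
*[Clara₄'s rival]₅* c-commands the anaphor within its binding domain → licit binder.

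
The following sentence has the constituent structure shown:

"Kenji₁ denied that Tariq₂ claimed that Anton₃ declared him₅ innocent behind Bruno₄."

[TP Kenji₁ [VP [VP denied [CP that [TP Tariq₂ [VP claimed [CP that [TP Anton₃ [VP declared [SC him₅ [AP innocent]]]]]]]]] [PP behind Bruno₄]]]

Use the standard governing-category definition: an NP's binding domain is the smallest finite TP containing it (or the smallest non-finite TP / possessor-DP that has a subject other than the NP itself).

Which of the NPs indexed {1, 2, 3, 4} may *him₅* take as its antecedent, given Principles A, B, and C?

*him* is a pronoun, so Principle B applies: it must be free in its binding domain.
Binding domain of *him₅*: the embedded TP, whose subject is Anton₃.
*Kenji₁* c-commands the pronoun but from outside its binding domain, and is not c-commanded by it → coindexation permitted.
*Tariq₂* c-commands the pronoun but from outside its binding domain, and is not c-commanded by it → coindexation permitted.
*Anton₃* c-commands the pronoun within its binding domain → coindexation would violate Principle B.
*Bruno₄* and the pronoun do not c-command one another → neither Principle B nor Principle C is at stake; coindexation permitted.

{1, 2, 4}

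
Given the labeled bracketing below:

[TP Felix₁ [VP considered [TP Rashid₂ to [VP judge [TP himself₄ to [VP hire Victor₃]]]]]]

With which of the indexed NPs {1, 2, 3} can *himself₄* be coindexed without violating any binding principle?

*himself* is an anaphor, so Principle A applies: it must be bound in its binding domain.
Binding domain of *himself₄*: the embedded TP, whose subject is Rashid₂.
*Felix₁* c-commands the anaphor but is outside its binding domain → cannot satisfy Principle A.
*Rashid₂* c-commands the anaphor within its binding domain → licit binder.
*Victor₃* does not c-command the anaphor → cannot bind it.

{2}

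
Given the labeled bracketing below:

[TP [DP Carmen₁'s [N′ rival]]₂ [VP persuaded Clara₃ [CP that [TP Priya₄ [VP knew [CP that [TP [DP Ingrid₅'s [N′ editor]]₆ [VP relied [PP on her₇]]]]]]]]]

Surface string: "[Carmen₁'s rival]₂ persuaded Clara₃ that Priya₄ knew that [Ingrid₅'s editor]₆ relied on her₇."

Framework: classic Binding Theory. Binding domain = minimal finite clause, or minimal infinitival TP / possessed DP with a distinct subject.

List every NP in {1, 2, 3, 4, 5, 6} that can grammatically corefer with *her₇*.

*her* is a pronoun, so Principle B applies: it must be free in its binding domain.
Binding domain of *her₇*: the embedded TP, whose subject is [Ingrid₅'s editor]₆.
*Carmen₁* and the pronoun do not c-command one another → neither Principle B nor Principle C is at stake; coindexation permitted.
*[Carmen₁'s rival]₂* c-commands the pronoun but from outside its binding domain, and is not c-commanded by it → coindexation permitted.
*Clara₃* c-commands the pronoun but from outside its binding domain, and is not c-commanded by it → coindexation permitted.
*Priya₄* c-commands the pronoun but from outside its binding domain, and is not c-commanded by it → coindexation permitted.
*Ingrid₅* and the pronoun do not c-command one another → neither Principle B nor Principle C is at stake; coindexation permitted.
*[Ingrid₅'s editor]₆* c-commands the pronoun within its binding domain → coindexation would violate Principle B.

{1, 2, 3, 4, 5}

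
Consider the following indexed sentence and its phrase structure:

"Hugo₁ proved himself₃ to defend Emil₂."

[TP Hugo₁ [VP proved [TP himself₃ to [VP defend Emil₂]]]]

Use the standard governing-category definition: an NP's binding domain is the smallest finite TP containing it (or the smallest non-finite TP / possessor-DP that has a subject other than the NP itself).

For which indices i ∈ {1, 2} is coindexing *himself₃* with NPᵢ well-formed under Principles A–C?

*himself* is an anaphor, so Principle A applies: it must be bound in its binding domain.
Binding domain of *himself₃*: the matrix TP, whose subject is Hugo₁.
*Hugo₁* c-commands the anaphor within its binding domain → licit binder.
*Emil₂* does not c-command the anaphor → cannot bind it.

{1}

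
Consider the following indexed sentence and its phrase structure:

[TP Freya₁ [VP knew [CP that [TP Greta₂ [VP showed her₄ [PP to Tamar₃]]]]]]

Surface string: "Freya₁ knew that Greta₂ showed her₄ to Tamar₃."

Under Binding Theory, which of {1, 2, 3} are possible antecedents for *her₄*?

*her* is a pronoun, so Principle B applies: it must be free in its binding domain.
Binding domain of *her₄*: the embedded TP, whose subject is Greta₂.
*Freya₁* c-commands the pronoun but from outside its binding domain, and is not c-commanded by it → coindexation permitted.
*Greta₂* c-commands the pronoun within its binding domain → coindexation would violate Principle B.
*Tamar₃*: the pronoun c-commands this R-expression → coindexation would violate Principle C on *Tamar₃*.

{1}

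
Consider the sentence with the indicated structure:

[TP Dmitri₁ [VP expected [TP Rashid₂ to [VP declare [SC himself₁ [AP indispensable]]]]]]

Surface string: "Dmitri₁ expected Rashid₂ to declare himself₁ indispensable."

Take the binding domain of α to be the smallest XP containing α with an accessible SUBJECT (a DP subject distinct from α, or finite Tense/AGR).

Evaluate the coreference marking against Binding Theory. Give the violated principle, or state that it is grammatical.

Principle A

The two coindexed NPs are *Dmitri₁* and *himself₁*.
*himself₁* is an anaphor. Principle A requires it to be bound within its binding domain — the embedded TP, whose subject is Rashid₂.
Within that domain it is c-commanded by *Rashid₂*, which does not share its index.
*Dmitri₁* does c-command the anaphor, but from outside its binding domain.
The anaphor is unbound in its domain → Principle A violation.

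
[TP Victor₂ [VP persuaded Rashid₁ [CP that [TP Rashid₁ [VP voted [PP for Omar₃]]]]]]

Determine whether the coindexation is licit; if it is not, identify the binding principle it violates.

Principle C

The two coindexed NPs are *Rashid₁* (the lower occurrence) and *Rashid₁* (the higher occurrence).
*Rashid₁* (the lower occurrence) is an R-expression. Principle C requires it to be free everywhere.
*Rashid₁* (the higher occurrence) c-commands it and carries the same index.
The R-expression is bound → Principle C violation.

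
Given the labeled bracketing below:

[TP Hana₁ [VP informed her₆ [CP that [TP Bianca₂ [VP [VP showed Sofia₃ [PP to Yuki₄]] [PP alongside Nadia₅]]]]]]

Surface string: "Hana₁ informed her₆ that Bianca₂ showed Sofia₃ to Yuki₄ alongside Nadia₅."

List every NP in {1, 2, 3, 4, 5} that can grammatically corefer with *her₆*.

*her* is a pronoun, so Principle B applies: it must be free in its binding domain.
Binding domain of *her₆*: the matrix TP, whose subject is Hana₁.
*Hana₁* c-commands the pronoun within its binding domain → coindexation would violate Principle B.
*Bianca₂*: the pronoun c-commands this R-expression → coindexation would violate Principle C on *Bianca₂*.
*Sofia₃*: the pronoun c-commands this R-expression → coindexation would violate Principle C on *Sofia₃*.
*Yuki₄*: the pronoun c-commands this R-expression → coindexation would violate Principle C on *Yuki₄*.
*Nadia₅*: the pronoun c-commands this R-expression → coindexation would violate Principle C on *Nadia₅*.

none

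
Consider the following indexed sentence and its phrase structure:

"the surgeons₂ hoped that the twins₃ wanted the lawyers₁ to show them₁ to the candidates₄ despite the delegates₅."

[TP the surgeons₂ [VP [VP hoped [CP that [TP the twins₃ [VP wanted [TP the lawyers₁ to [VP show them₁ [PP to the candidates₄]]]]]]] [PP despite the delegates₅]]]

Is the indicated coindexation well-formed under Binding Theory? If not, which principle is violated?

Principle B

The two coindexed NPs are *the lawyers₁* and *them₁*.
*them₁* is a pronoun. Its binding domain is the embedded TP, whose subject is the lawyers₁.
*the lawyers₁* c-commands it within that domain and carries the same index.
The pronoun is locally bound → Principle B violation.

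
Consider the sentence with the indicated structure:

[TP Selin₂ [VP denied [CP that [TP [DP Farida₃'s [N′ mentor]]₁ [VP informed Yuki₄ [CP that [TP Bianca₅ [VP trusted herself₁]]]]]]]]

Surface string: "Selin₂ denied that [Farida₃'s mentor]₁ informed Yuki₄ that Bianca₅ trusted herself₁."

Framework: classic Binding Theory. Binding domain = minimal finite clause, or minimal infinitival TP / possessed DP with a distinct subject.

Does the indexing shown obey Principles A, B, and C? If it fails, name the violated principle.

Principle A

The two coindexed NPs are *[Farida₃'s mentor]₁* and *herself₁*.
*herself₁* is an anaphor. Principle A requires it to be bound within its binding domain — the embedded TP, whose subject is Bianca₅.
Within that domain it is c-commanded by *Bianca₅*, which does not share its index.
*[Farida₃'s mentor]₁* does c-command the anaphor, but from outside its binding domain.
The anaphor is unbound in its domain → Principle A violation.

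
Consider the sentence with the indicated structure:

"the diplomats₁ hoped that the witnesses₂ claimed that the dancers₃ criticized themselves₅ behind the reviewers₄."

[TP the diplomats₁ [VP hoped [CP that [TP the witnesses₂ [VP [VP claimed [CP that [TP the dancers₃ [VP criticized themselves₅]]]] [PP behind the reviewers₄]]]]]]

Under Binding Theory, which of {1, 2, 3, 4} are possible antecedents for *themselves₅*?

{3}

*themselves* is an anaphor, so Principle A applies: it must be bound in its binding domain.
Binding domain of *themselves₅*: the embedded TP, whose subject is the dancers₃.
*the diplomats₁* c-commands the anaphor but is outside its binding domain → cannot satisfy Principle A.
*the witnesses₂* c-commands the anaphor but is outside its binding domain → cannot satisfy Principle A.
*the dancers₃* c-commands the anaphor within its binding domain → licit binder.
*the reviewers₄* does not c-command the anaphor → cannot bind it.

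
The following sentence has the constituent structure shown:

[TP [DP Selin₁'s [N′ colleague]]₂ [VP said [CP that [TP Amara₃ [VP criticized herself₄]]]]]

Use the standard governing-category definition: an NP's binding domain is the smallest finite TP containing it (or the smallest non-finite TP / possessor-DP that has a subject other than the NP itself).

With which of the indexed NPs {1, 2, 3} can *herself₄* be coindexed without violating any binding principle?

*herself* is an anaphor, so Principle A applies: it must be bound in its binding domain.
Binding domain of *herself₄*: the embedded TP, whose subject is Amara₃.
*Selin₁* does not c-command the anaphor → cannot bind it.
*[Selin₁'s colleague]₂* c-commands the anaphor but is outside its binding domain → cannot satisfy Principle A.
*Amara₃* c-commands the anaphor within its binding domain → licit binder.

{3}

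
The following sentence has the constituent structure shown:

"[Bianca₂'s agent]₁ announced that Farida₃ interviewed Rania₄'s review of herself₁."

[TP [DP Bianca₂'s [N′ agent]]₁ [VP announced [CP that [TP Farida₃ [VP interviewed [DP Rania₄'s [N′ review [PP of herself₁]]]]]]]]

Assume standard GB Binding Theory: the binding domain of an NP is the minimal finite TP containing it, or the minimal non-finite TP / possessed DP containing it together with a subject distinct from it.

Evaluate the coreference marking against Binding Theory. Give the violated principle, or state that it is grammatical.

The two coindexed NPs are *[Bianca₂'s agent]₁* and *herself₁*.
*herself₁* is an anaphor. Principle A requires it to be bound within its binding domain — the possessed DP, whose subject is Rania₄.
Within that domain it is c-commanded by *Rania₄*, which does not share its index.
*[Bianca₂'s agent]₁* does c-command the anaphor, but from outside its binding domain.
The anaphor is unbound in its domain → Principle A violation.

Principle A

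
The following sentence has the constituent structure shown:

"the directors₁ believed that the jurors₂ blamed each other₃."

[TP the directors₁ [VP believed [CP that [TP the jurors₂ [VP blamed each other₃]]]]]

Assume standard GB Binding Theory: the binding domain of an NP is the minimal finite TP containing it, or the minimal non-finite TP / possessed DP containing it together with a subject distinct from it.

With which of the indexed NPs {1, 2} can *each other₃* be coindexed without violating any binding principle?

{2}

*each other* is an anaphor, so Principle A applies: it must be bound in its binding domain.
Binding domain of *each other₃*: the embedded TP, whose subject is the jurors₂.
*the directors₁* c-commands the anaphor but is outside its binding domain → cannot satisfy Principle A.
*the jurors₂* c-commands the anaphor within its binding domain → licit binder.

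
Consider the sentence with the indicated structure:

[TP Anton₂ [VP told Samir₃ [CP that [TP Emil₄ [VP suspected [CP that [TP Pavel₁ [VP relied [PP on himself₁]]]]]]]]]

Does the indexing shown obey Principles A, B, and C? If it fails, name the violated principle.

The two coindexed NPs are *Pavel₁* and *himself₁*.
*himself₁* is an anaphor; its binding domain is the embedded TP, whose subject is Pavel₁. *Pavel₁* c-commands it within that domain and shares its index, so Principle A is satisfied.
*Pavel₁* is an R-expression; *himself₁* does not c-command it, and no other NP shares its index, so Principle C is satisfied.
All principles are respected.

grammatical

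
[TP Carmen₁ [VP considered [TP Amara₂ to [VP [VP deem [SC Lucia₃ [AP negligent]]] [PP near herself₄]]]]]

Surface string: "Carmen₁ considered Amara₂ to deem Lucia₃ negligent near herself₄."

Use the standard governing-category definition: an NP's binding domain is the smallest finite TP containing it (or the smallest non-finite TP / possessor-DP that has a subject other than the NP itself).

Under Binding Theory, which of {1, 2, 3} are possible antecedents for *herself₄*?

{2}

*herself* is an anaphor, so Principle A applies: it must be bound in its binding domain.
Binding domain of *herself₄*: the embedded TP, whose subject is Amara₂.
*Carmen₁* c-commands the anaphor but is outside its binding domain → cannot satisfy Principle A.
*Amara₂* c-commands the anaphor within its binding domain → licit binder.
*Lucia₃* does not c-command the anaphor → cannot bind it.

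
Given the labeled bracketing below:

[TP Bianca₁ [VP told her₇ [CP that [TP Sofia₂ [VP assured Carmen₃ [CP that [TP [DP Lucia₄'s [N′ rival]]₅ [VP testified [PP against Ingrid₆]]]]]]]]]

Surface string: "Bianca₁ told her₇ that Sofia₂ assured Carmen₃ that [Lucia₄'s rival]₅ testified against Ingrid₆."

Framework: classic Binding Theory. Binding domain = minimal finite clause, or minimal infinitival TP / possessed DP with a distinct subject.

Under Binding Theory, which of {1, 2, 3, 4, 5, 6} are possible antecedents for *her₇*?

none

*her* is a pronoun, so Principle B applies: it must be free in its binding domain.
Binding domain of *her₇*: the matrix TP, whose subject is Bianca₁.
*Bianca₁* c-commands the pronoun within its binding domain → coindexation would violate Principle B.
*Sofia₂*: the pronoun c-commands this R-expression → coindexation would violate Principle C on *Sofia₂*.
*Carmen₃*: the pronoun c-commands this R-expression → coindexation would violate Principle C on *Carmen₃*.
*Lucia₄*: the pronoun c-commands this R-expression → coindexation would violate Principle C on *Lucia₄*.
*[Lucia₄'s rival]₅*: the pronoun c-commands this R-expression → coindexation would violate Principle C on *[Lucia₄'s rival]₅*.
*Ingrid₆*: the pronoun c-commands this R-expression → coindexation would violate Principle C on *Ingrid₆*.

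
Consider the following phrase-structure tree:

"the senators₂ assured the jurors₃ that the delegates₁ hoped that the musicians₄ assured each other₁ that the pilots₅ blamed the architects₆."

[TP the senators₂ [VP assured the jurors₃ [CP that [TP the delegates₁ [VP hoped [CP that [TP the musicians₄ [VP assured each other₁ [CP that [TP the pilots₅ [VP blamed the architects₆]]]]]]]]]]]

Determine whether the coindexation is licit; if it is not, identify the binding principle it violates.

The two coindexed NPs are *the delegates₁* and *each other₁*.
*each other₁* is an anaphor. Principle A requires it to be bound within its binding domain — the embedded TP, whose subject is the musicians₄.
Within that domain it is c-commanded by *the musicians₄*, which does not share its index.
*the delegates₁* does c-command the anaphor, but from outside its binding domain.
The anaphor is unbound in its domain → Principle A violation.

Principle A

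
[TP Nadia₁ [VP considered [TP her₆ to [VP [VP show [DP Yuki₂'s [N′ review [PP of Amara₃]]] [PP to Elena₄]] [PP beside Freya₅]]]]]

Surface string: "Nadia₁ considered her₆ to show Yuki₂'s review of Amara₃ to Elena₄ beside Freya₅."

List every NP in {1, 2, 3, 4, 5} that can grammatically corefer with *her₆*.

none

*her* is a pronoun, so Principle B applies: it must be free in its binding domain.
Binding domain of *her₆*: the matrix TP, whose subject is Nadia₁.
*Nadia₁* c-commands the pronoun within its binding domain → coindexation would violate Principle B.
*Yuki₂*: the pronoun c-commands this R-expression → coindexation would violate Principle C on *Yuki₂*.
*Amara₃*: the pronoun c-commands this R-expression → coindexation would violate Principle C on *Amara₃*.
*Elena₄*: the pronoun c-commands this R-expression → coindexation would violate Principle C on *Elena₄*.
*Freya₅*: the pronoun c-commands this R-expression → coindexation would violate Principle C on *Freya₅*.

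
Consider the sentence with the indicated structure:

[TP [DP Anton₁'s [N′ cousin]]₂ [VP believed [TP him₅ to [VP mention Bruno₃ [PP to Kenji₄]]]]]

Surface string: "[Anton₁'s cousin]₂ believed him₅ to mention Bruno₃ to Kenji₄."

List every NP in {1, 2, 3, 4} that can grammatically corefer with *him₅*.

{1}

*him* is a pronoun, so Principle B applies: it must be free in its binding domain.
Binding domain of *him₅*: the matrix TP, whose subject is [Anton₁'s cousin]₂.
*Anton₁* and the pronoun do not c-command one another → neither Principle B nor Principle C is at stake; coindexation permitted.
*[Anton₁'s cousin]₂* c-commands the pronoun within its binding domain → coindexation would violate Principle B.
*Bruno₃*: the pronoun c-commands this R-expression → coindexation would violate Principle C on *Bruno₃*.
*Kenji₄*: the pronoun c-commands this R-expression → coindexation would violate Principle C on *Kenji₄*.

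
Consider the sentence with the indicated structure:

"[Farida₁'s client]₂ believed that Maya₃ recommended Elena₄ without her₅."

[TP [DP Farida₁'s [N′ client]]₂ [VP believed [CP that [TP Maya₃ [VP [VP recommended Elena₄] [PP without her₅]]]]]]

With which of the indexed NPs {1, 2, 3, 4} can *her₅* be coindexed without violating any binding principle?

{1, 2, 4}

*her* is a pronoun, so Principle B applies: it must be free in its binding domain.
Binding domain of *her₅*: the embedded TP, whose subject is Maya₃.
*Farida₁* and the pronoun do not c-command one another → neither Principle B nor Principle C is at stake; coindexation permitted.
*[Farida₁'s client]₂* c-commands the pronoun but from outside its binding domain, and is not c-commanded by it → coindexation permitted.
*Maya₃* c-commands the pronoun within its binding domain → coindexation would violate Principle B.
*Elena₄* and the pronoun do not c-command one another → neither Principle B nor Principle C is at stake; coindexation permitted.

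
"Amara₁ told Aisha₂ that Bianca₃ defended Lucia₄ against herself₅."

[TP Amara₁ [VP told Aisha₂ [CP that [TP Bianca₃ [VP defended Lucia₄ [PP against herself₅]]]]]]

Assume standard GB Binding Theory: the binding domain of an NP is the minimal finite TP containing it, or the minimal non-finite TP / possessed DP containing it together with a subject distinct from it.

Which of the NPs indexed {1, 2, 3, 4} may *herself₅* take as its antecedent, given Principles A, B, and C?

{3, 4}

*herself* is an anaphor, so Principle A applies: it must be bound in its binding domain.
Binding domain of *herself₅*: the embedded TP, whose subject is Bianca₃.
*Amara₁* c-commands the anaphor but is outside its binding domain → cannot satisfy Principle A.
*Aisha₂* c-commands the anaphor but is outside its binding domain → cannot satisfy Principle A.
*Bianca₃* c-commands the anaphor within its binding domain → licit binder.
*Lucia₄* c-commands the anaphor within its binding domain → licit binder.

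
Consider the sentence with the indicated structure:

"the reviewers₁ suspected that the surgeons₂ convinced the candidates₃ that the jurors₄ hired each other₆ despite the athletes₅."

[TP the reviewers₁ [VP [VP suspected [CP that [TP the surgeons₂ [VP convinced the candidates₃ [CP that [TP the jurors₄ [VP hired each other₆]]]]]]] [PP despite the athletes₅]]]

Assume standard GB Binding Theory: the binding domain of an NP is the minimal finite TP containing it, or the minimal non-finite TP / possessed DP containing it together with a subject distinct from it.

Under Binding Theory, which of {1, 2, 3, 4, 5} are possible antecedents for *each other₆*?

{4}

*each other* is an anaphor, so Principle A applies: it must be bound in its binding domain.
Binding domain of *each other₆*: the embedded TP, whose subject is the jurors₄.
*the reviewers₁* c-commands the anaphor but is outside its binding domain → cannot satisfy Principle A.
*the surgeons₂* c-commands the anaphor but is outside its binding domain → cannot satisfy Principle A.
*the candidates₃* c-commands the anaphor but is outside its binding domain → cannot satisfy Principle A.
*the jurors₄* c-commands the anaphor within its binding domain → licit binder.
*the athletes₅* does not c-command the anaphor → cannot bind it.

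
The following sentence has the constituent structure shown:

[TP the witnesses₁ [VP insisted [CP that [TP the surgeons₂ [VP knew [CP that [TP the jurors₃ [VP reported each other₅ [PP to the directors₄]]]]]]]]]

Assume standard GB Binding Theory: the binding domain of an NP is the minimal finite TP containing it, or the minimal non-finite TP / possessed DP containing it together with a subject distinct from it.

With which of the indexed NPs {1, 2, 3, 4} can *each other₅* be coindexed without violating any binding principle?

{3}

*each other* is an anaphor, so Principle A applies: it must be bound in its binding domain.
Binding domain of *each other₅*: the embedded TP, whose subject is the jurors₃.
*the witnesses₁* c-commands the anaphor but is outside its binding domain → cannot satisfy Principle A.
*the surgeons₂* c-commands the anaphor but is outside its binding domain → cannot satisfy Principle A.
*the jurors₃* c-commands the anaphor within its binding domain → licit binder.
*the directors₄* does not c-command the anaphor → cannot bind it.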